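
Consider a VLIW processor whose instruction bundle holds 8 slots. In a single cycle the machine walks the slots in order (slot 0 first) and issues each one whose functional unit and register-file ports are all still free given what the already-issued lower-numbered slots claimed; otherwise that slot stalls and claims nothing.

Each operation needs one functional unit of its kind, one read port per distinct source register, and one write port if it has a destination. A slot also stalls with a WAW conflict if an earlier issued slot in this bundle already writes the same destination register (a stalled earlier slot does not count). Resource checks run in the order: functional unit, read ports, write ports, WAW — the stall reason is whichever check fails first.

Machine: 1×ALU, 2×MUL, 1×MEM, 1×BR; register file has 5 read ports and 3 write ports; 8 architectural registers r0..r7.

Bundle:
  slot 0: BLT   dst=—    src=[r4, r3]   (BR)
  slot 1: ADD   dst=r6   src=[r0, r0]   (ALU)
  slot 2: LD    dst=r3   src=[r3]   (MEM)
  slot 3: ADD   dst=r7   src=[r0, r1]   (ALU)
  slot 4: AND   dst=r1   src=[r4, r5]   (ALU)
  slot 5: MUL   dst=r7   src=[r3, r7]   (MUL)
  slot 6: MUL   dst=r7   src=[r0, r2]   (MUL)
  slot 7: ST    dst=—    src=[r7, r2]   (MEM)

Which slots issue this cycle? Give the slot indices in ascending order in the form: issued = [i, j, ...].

issued = [0, 1, 2]

(0) want 1×BR +2rd +0wr — yes → AL1|MU2|ME1|BR0|rd3|wr3
(1) want 1×ALU +1rd +1wr — yes → AL0|MU2|ME1|BR0|rd2|wr2
(2) want 1×MEM +1rd +1wr — yes → AL0|MU2|ME0|BR0|rd1|wr1
(3) want 1×ALU +2rd +1wr — FU → AL0|MU2|ME0|BR0|rd1|wr1
(4) want 1×ALU +2rd +1wr — FU → AL0|MU2|ME0|BR0|rd1|wr1
(5) want 1×MUL +2rd +1wr — RD_PORT → AL0|MU2|ME0|BR0|rd1|wr1
(6) want 1×MUL +2rd +1wr — RD_PORT → AL0|MU2|ME0|BR0|rd1|wr1
(7) want 1×MEM +2rd +0wr — FU → AL0|MU2|ME0|BR0|rd1|wr1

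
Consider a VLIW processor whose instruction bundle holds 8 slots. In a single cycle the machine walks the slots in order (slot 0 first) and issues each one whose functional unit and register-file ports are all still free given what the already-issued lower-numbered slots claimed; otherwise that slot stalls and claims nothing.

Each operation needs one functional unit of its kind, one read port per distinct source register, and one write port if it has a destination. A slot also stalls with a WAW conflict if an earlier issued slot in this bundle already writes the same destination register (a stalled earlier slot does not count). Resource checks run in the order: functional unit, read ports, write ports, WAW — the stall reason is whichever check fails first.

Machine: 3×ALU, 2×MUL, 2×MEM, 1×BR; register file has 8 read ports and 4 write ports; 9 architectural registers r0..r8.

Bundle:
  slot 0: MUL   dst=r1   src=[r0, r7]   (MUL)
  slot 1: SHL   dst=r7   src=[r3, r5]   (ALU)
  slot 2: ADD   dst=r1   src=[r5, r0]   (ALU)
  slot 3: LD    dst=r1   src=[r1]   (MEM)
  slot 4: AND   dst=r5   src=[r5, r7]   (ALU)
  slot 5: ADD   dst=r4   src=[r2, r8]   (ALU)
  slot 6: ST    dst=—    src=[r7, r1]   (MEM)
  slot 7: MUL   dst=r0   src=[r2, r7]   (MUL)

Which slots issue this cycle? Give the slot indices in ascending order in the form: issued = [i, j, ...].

  0. MUL→r1 ⇒ go  {3A/1Mu/2Ld/1B | 6r 3w}
  1. ALU→r7 ⇒ go  {2A/1Mu/2Ld/1B | 4r 2w}
  2. ALU→r1 ⇒ no(WAW)  {2A/1Mu/2Ld/1B | 4r 2w}
  3. MEM→r1 ⇒ no(WAW)  {2A/1Mu/2Ld/1B | 4r 2w}
  4. ALU→r5 ⇒ go  {1A/1Mu/2Ld/1B | 2r 1w}
  5. ALU→r4 ⇒ go  {0A/1Mu/2Ld/1B | 0r 0w}
  6. MEM ⇒ no(RD_PORT)  {0A/1Mu/2Ld/1B | 0r 0w}
  7. MUL→r0 ⇒ no(RD_PORT)  {0A/1Mu/2Ld/1B | 0r 0w}

issued = [0, 1, 4, 5]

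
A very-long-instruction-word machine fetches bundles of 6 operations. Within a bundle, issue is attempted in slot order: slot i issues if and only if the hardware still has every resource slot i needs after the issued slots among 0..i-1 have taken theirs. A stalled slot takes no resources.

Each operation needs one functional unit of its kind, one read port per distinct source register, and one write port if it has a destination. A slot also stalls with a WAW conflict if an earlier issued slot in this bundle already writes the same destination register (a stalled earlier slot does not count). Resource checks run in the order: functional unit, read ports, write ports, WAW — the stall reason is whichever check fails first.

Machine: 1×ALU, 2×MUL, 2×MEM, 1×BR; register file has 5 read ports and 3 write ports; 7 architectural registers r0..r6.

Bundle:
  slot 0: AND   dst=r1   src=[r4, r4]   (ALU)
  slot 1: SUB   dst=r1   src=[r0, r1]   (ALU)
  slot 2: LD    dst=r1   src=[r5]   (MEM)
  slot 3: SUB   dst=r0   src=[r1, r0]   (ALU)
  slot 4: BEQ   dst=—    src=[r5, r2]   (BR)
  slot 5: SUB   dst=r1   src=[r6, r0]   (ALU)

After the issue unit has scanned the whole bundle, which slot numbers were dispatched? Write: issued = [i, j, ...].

issued = [0, 4]

  0. ALU→r1 ⇒ go  {0A/2Mu/2Ld/1B | 4r 2w}
  1. ALU→r1 ⇒ no(FU)  {0A/2Mu/2Ld/1B | 4r 2w}
  2. MEM→r1 ⇒ no(WAW)  {0A/2Mu/2Ld/1B | 4r 2w}
  3. ALU→r0 ⇒ no(FU)  {0A/2Mu/2Ld/1B | 4r 2w}
  4. BR ⇒ go  {0A/2Mu/2Ld/0B | 2r 2w}
  5. ALU→r1 ⇒ no(FU)  {0A/2Mu/2Ld/0B | 2r 2w}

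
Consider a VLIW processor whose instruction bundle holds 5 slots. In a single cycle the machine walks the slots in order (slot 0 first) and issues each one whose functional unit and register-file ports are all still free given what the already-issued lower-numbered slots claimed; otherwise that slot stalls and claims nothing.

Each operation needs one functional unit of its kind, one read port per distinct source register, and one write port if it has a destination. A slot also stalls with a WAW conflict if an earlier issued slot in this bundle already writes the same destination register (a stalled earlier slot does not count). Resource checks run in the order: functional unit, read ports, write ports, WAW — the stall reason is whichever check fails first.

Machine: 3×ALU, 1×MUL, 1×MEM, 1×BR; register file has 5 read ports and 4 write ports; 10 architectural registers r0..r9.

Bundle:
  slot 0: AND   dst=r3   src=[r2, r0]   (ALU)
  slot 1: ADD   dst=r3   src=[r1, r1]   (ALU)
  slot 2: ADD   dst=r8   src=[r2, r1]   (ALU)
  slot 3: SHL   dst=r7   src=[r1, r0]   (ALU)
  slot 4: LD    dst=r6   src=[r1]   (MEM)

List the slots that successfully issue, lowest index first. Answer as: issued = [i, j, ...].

slot 0 (ALU): ISSUE — free A2,Mu1,Ld1,B1 rp3 wp3
slot 1 (ALU): stall WAW — free A2,Mu1,Ld1,B1 rp3 wp3
slot 2 (ALU): ISSUE — free A1,Mu1,Ld1,B1 rp1 wp2
slot 3 (ALU): stall RD_PORT — free A1,Mu1,Ld1,B1 rp1 wp2
slot 4 (MEM): ISSUE — free A1,Mu1,Ld0,B1 rp0 wp1

issued = [0, 2, 4]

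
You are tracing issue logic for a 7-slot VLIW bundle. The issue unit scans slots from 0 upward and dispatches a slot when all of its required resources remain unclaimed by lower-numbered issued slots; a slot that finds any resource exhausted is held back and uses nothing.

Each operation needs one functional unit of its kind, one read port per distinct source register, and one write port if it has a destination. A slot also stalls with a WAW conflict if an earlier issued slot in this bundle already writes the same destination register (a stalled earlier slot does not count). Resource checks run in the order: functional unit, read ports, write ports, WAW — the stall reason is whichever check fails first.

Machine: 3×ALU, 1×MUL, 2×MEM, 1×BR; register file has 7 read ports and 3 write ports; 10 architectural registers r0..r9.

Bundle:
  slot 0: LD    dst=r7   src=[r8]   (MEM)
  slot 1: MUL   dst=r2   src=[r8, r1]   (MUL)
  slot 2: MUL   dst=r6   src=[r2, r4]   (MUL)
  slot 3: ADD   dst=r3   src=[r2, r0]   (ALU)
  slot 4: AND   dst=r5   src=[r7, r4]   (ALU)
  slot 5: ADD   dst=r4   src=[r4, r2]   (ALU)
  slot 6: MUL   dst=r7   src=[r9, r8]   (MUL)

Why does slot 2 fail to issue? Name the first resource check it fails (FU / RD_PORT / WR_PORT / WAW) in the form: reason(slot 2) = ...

reason(slot 2) = FU

#0 MEM src=r8 dispatched  <A:3 Mu:1 Ld:1 B:1 rd:6 wr:2>
#1 MUL src=r8,r1 dispatched  <A:3 Mu:0 Ld:1 B:1 rd:4 wr:1>
#2 MUL src=r2,r4 held:FU  <A:3 Mu:0 Ld:1 B:1 rd:4 wr:1>
#3 ALU src=r2,r0 dispatched  <A:2 Mu:0 Ld:1 B:1 rd:2 wr:0>
#4 ALU src=r7,r4 held:WR_PORT  <A:2 Mu:0 Ld:1 B:1 rd:2 wr:0>
#5 ALU src=r4,r2 held:WR_PORT  <A:2 Mu:0 Ld:1 B:1 rd:2 wr:0>
#6 MUL src=r9,r8 held:FU  <A:2 Mu:0 Ld:1 B:1 rd:2 wr:0>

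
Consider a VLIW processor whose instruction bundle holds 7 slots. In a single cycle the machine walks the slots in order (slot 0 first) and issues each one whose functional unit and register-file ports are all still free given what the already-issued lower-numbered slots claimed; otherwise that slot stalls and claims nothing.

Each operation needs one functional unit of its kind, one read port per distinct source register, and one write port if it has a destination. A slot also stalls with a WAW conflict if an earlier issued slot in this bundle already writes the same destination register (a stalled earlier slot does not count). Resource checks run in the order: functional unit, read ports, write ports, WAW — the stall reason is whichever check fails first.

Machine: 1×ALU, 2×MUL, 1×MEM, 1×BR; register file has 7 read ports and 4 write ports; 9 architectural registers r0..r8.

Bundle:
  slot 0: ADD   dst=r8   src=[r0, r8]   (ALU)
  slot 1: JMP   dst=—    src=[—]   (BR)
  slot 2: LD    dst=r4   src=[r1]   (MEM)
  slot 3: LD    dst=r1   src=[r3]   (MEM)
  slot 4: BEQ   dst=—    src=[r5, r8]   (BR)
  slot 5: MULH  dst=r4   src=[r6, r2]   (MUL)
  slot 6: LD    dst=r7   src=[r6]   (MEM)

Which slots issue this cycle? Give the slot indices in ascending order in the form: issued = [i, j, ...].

[0] ALU needs rd=2 wr=1: ok; after: ALU=0 MUL=2 MEM=1 BR=1, R=5, W=3
[1] BR needs rd=0 wr=0: ok; after: ALU=0 MUL=2 MEM=1 BR=0, R=5, W=3
[2] MEM needs rd=1 wr=1: ok; after: ALU=0 MUL=2 MEM=0 BR=0, R=4, W=2
[3] MEM needs rd=1 wr=1: FU; after: ALU=0 MUL=2 MEM=0 BR=0, R=4, W=2
[4] BR needs rd=2 wr=0: FU; after: ALU=0 MUL=2 MEM=0 BR=0, R=4, W=2
[5] MUL needs rd=2 wr=1: WAW; after: ALU=0 MUL=2 MEM=0 BR=0, R=4, W=2
[6] MEM needs rd=1 wr=1: FU; after: ALU=0 MUL=2 MEM=0 BR=0, R=4, W=2

issued = [0, 1, 2]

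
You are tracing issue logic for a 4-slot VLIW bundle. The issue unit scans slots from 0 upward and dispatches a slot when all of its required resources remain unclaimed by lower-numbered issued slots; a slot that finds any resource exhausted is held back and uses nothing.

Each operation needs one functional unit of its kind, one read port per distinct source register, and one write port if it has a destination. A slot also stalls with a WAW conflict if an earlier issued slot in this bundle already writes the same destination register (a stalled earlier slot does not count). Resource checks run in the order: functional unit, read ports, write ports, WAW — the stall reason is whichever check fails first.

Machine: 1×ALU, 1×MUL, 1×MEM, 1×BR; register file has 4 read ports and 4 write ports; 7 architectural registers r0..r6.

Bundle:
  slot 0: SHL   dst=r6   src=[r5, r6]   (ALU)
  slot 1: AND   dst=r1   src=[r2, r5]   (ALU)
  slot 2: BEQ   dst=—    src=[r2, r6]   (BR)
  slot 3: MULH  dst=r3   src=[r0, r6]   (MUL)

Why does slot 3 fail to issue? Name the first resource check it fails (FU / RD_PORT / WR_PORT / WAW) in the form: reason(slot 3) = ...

reason(slot 3) = RD_PORT

#0 ALU src=r5,r6 dispatched  <A:0 Mu:1 Ld:1 B:1 rd:2 wr:3>
#1 ALU src=r2,r5 held:FU  <A:0 Mu:1 Ld:1 B:1 rd:2 wr:3>
#2 BR src=r2,r6 dispatched  <A:0 Mu:1 Ld:1 B:0 rd:0 wr:3>
#3 MUL src=r0,r6 held:RD_PORT  <A:0 Mu:1 Ld:1 B:0 rd:0 wr:3>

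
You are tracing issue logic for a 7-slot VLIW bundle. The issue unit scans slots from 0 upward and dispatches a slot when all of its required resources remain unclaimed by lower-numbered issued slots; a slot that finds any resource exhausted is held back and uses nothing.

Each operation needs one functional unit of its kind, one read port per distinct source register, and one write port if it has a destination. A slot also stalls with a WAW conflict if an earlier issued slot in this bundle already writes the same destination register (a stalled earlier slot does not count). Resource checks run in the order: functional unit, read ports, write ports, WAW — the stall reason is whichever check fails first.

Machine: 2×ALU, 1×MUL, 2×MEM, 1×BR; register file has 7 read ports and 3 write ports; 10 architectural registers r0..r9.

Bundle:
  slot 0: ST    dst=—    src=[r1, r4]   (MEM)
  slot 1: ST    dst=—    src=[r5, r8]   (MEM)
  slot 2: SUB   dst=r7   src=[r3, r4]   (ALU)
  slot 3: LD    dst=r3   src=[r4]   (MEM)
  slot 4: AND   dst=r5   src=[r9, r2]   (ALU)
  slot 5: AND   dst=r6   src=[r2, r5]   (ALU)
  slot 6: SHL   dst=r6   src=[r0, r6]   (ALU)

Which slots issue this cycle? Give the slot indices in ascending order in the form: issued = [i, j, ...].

  0. MEM ⇒ go  {2A/1Mu/1Ld/1B | 5r 3w}
  1. MEM ⇒ go  {2A/1Mu/0Ld/1B | 3r 3w}
  2. ALU→r7 ⇒ go  {1A/1Mu/0Ld/1B | 1r 2w}
  3. MEM→r3 ⇒ no(FU)  {1A/1Mu/0Ld/1B | 1r 2w}
  4. ALU→r5 ⇒ no(RD_PORT)  {1A/1Mu/0Ld/1B | 1r 2w}
  5. ALU→r6 ⇒ no(RD_PORT)  {1A/1Mu/0Ld/1B | 1r 2w}
  6. ALU→r6 ⇒ no(RD_PORT)  {1A/1Mu/0Ld/1B | 1r 2w}

issued = [0, 1, 2]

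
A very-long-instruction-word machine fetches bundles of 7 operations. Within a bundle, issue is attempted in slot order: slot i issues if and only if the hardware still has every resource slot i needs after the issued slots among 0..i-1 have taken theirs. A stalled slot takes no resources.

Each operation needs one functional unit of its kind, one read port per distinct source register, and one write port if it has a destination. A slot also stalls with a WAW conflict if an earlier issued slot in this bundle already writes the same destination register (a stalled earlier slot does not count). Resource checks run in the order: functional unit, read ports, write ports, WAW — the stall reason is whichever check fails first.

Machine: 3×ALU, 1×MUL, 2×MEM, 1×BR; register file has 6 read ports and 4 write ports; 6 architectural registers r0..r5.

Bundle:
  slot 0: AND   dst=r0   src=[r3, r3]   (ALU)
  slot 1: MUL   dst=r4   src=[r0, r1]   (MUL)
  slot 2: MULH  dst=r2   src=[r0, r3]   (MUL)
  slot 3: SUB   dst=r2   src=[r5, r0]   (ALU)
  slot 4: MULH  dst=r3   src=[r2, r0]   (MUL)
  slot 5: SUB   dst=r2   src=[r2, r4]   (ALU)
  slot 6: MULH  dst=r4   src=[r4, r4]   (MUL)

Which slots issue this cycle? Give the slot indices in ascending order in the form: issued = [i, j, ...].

#0 ALU src=r3,r3 dispatched  <A:2 Mu:1 Ld:2 B:1 rd:5 wr:3>
#1 MUL src=r0,r1 dispatched  <A:2 Mu:0 Ld:2 B:1 rd:3 wr:2>
#2 MUL src=r0,r3 held:FU  <A:2 Mu:0 Ld:2 B:1 rd:3 wr:2>
#3 ALU src=r5,r0 dispatched  <A:1 Mu:0 Ld:2 B:1 rd:1 wr:1>
#4 MUL src=r2,r0 held:FU  <A:1 Mu:0 Ld:2 B:1 rd:1 wr:1>
#5 ALU src=r2,r4 held:RD_PORT  <A:1 Mu:0 Ld:2 B:1 rd:1 wr:1>
#6 MUL src=r4,r4 held:FU  <A:1 Mu:0 Ld:2 B:1 rd:1 wr:1>

issued = [0, 1, 3]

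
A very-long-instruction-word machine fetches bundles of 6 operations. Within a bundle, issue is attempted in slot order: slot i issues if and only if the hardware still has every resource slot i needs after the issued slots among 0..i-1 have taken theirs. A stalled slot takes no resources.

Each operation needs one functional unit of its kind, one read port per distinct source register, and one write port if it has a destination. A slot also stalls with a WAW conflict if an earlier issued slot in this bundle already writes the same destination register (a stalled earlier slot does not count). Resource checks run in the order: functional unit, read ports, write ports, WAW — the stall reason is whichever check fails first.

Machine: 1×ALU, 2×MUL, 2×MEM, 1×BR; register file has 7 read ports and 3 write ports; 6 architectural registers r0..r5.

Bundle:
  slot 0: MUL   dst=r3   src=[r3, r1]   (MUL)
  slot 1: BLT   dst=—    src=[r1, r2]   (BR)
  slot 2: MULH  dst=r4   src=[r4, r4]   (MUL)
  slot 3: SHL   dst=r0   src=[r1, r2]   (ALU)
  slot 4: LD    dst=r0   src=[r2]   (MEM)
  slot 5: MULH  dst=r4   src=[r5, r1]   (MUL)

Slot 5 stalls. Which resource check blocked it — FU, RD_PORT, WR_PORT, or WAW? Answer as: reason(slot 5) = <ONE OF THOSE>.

(0) want 1×MUL +2rd +1wr — yes → AL1|MU1|ME2|BR1|rd5|wr2
(1) want 1×BR +2rd +0wr — yes → AL1|MU1|ME2|BR0|rd3|wr2
(2) want 1×MUL +1rd +1wr — yes → AL1|MU0|ME2|BR0|rd2|wr1
(3) want 1×ALU +2rd +1wr — yes → AL0|MU0|ME2|BR0|rd0|wr0
(4) want 1×MEM +1rd +1wr — RD_PORT → AL0|MU0|ME2|BR0|rd0|wr0
(5) want 1×MUL +2rd +1wr — FU → AL0|MU0|ME2|BR0|rd0|wr0

reason(slot 5) = FU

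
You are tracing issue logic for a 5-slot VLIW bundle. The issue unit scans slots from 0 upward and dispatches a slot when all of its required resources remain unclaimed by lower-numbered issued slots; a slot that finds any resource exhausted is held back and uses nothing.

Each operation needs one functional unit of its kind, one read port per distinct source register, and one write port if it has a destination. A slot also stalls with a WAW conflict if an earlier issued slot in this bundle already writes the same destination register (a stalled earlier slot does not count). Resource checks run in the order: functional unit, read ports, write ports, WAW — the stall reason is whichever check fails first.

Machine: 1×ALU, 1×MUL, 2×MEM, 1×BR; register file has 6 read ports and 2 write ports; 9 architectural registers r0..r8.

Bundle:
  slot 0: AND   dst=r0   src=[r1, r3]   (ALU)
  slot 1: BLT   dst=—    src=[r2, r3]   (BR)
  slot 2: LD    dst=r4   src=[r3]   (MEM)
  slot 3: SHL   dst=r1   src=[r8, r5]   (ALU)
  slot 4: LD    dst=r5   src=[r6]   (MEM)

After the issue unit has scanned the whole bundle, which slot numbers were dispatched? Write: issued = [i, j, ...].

issued = [0, 1, 2]

#0 ALU src=r1,r3 dispatched  <A:0 Mu:1 Ld:2 B:1 rd:4 wr:1>
#1 BR src=r2,r3 dispatched  <A:0 Mu:1 Ld:2 B:0 rd:2 wr:1>
#2 MEM src=r3 dispatched  <A:0 Mu:1 Ld:1 B:0 rd:1 wr:0>
#3 ALU src=r8,r5 held:FU  <A:0 Mu:1 Ld:1 B:0 rd:1 wr:0>
#4 MEM src=r6 held:WR_PORT  <A:0 Mu:1 Ld:1 B:0 rd:1 wr:0>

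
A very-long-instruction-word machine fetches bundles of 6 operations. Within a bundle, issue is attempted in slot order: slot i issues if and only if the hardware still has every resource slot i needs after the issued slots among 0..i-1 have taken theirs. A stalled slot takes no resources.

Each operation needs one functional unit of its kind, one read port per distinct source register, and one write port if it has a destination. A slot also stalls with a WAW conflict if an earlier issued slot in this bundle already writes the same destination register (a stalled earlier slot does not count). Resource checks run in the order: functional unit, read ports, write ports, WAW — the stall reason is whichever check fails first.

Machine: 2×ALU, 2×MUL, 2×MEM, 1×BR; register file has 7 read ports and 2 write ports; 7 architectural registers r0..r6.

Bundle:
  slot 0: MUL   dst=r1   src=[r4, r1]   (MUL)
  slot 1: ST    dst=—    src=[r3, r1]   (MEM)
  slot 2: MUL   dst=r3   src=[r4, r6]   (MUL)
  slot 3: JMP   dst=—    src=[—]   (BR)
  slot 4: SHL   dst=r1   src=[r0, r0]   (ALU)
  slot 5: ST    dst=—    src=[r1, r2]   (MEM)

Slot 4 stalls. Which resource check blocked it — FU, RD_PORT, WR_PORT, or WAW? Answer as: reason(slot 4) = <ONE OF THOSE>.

reason(slot 4) = WR_PORT

[0] MUL needs rd=2 wr=1: ok; after: ALU=2 MUL=1 MEM=2 BR=1, R=5, W=1
[1] MEM needs rd=2 wr=0: ok; after: ALU=2 MUL=1 MEM=1 BR=1, R=3, W=1
[2] MUL needs rd=2 wr=1: ok; after: ALU=2 MUL=0 MEM=1 BR=1, R=1, W=0
[3] BR needs rd=0 wr=0: ok; after: ALU=2 MUL=0 MEM=1 BR=0, R=1, W=0
[4] ALU needs rd=1 wr=1: WR_PORT; after: ALU=2 MUL=0 MEM=1 BR=0, R=1, W=0
[5] MEM needs rd=2 wr=0: RD_PORT; after: ALU=2 MUL=0 MEM=1 BR=0, R=1, W=0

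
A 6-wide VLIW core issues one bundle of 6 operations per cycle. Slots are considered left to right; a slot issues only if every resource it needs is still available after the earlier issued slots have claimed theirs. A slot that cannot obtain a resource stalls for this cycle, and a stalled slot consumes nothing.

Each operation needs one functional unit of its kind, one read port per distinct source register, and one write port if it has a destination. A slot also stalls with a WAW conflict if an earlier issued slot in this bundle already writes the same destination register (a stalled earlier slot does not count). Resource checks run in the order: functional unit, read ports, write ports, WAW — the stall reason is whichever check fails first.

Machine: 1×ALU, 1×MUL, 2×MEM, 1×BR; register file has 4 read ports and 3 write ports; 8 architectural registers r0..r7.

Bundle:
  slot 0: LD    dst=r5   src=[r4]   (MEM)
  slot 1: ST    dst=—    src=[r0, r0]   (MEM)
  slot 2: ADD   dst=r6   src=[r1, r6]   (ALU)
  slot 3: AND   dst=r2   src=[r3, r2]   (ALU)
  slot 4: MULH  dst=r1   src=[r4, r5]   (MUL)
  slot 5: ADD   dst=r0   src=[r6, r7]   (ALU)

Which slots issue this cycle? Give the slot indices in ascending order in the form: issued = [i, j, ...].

issued = [0, 1, 2]

  0. MEM→r5 ⇒ go  {1A/1Mu/1Ld/1B | 3r 2w}
  1. MEM ⇒ go  {1A/1Mu/0Ld/1B | 2r 2w}
  2. ALU→r6 ⇒ go  {0A/1Mu/0Ld/1B | 0r 1w}
  3. ALU→r2 ⇒ no(FU)  {0A/1Mu/0Ld/1B | 0r 1w}
  4. MUL→r1 ⇒ no(RD_PORT)  {0A/1Mu/0Ld/1B | 0r 1w}
  5. ALU→r0 ⇒ no(FU)  {0A/1Mu/0Ld/1B | 0r 1w}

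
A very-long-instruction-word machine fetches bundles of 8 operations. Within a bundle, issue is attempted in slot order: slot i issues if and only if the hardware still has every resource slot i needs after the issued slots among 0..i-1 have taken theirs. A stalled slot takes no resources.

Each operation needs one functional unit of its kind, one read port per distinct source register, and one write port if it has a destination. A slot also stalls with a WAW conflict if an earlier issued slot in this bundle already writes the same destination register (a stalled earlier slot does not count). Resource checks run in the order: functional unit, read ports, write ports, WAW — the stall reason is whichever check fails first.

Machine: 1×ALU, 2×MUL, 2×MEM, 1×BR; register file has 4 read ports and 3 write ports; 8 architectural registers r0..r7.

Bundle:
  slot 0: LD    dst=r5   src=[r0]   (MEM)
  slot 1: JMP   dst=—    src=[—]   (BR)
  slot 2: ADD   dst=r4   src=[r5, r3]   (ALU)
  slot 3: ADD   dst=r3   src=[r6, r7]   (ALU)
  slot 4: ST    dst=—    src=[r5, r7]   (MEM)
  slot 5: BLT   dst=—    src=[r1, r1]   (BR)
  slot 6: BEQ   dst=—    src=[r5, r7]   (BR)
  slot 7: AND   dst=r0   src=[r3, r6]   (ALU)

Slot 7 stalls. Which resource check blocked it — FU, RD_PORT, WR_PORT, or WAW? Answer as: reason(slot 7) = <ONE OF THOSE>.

(0) want 1×MEM +1rd +1wr — yes → AL1|MU2|ME1|BR1|rd3|wr2
(1) want 1×BR +0rd +0wr — yes → AL1|MU2|ME1|BR0|rd3|wr2
(2) want 1×ALU +2rd +1wr — yes → AL0|MU2|ME1|BR0|rd1|wr1
(3) want 1×ALU +2rd +1wr — FU → AL0|MU2|ME1|BR0|rd1|wr1
(4) want 1×MEM +2rd +0wr — RD_PORT → AL0|MU2|ME1|BR0|rd1|wr1
(5) want 1×BR +1rd +0wr — FU → AL0|MU2|ME1|BR0|rd1|wr1
(6) want 1×BR +2rd +0wr — FU → AL0|MU2|ME1|BR0|rd1|wr1
(7) want 1×ALU +2rd +1wr — FU → AL0|MU2|ME1|BR0|rd1|wr1

reason(slot 7) = FU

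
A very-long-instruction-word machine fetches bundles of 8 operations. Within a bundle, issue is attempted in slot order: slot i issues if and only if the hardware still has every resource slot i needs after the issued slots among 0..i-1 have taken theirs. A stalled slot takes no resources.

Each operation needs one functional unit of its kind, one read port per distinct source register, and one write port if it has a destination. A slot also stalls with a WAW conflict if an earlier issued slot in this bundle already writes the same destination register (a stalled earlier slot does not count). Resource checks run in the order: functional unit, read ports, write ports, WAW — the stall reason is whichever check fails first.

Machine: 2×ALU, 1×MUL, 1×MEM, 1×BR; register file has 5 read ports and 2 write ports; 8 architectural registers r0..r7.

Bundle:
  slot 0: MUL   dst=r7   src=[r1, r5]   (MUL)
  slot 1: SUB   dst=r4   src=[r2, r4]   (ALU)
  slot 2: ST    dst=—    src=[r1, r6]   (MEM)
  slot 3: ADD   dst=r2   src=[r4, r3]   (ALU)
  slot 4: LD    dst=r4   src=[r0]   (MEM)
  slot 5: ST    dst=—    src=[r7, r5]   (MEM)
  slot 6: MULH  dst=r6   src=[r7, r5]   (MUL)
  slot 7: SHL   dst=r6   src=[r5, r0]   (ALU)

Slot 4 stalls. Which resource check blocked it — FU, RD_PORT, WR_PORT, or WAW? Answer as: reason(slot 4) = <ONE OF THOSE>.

reason(slot 4) = WR_PORT

#0 MUL src=r1,r5 dispatched  <A:2 Mu:0 Ld:1 B:1 rd:3 wr:1>
#1 ALU src=r2,r4 dispatched  <A:1 Mu:0 Ld:1 B:1 rd:1 wr:0>
#2 MEM src=r1,r6 held:RD_PORT  <A:1 Mu:0 Ld:1 B:1 rd:1 wr:0>
#3 ALU src=r4,r3 held:RD_PORT  <A:1 Mu:0 Ld:1 B:1 rd:1 wr:0>
#4 MEM src=r0 held:WR_PORT  <A:1 Mu:0 Ld:1 B:1 rd:1 wr:0>
#5 MEM src=r7,r5 held:RD_PORT  <A:1 Mu:0 Ld:1 B:1 rd:1 wr:0>
#6 MUL src=r7,r5 held:FU  <A:1 Mu:0 Ld:1 B:1 rd:1 wr:0>
#7 ALU src=r5,r0 held:RD_PORT  <A:1 Mu:0 Ld:1 B:1 rd:1 wr:0>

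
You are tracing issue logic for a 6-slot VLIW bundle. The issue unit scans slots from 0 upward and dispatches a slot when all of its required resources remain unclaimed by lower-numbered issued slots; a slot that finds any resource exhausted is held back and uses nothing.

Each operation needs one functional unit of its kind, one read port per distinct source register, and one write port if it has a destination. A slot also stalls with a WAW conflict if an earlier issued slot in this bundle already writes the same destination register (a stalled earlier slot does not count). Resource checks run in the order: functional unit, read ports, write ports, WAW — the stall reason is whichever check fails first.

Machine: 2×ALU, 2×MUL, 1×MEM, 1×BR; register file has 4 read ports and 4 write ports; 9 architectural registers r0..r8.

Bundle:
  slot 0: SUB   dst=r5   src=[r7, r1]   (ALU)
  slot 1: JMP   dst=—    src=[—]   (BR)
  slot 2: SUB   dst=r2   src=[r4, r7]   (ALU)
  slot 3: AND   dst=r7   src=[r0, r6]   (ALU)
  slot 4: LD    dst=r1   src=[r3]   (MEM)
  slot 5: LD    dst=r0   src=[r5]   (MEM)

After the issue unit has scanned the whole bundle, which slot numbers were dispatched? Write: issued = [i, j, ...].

  0. ALU→r5 ⇒ go  {1A/2Mu/1Ld/1B | 2r 3w}
  1. BR ⇒ go  {1A/2Mu/1Ld/0B | 2r 3w}
  2. ALU→r2 ⇒ go  {0A/2Mu/1Ld/0B | 0r 2w}
  3. ALU→r7 ⇒ no(FU)  {0A/2Mu/1Ld/0B | 0r 2w}
  4. MEM→r1 ⇒ no(RD_PORT)  {0A/2Mu/1Ld/0B | 0r 2w}
  5. MEM→r0 ⇒ no(RD_PORT)  {0A/2Mu/1Ld/0B | 0r 2w}

issued = [0, 1, 2]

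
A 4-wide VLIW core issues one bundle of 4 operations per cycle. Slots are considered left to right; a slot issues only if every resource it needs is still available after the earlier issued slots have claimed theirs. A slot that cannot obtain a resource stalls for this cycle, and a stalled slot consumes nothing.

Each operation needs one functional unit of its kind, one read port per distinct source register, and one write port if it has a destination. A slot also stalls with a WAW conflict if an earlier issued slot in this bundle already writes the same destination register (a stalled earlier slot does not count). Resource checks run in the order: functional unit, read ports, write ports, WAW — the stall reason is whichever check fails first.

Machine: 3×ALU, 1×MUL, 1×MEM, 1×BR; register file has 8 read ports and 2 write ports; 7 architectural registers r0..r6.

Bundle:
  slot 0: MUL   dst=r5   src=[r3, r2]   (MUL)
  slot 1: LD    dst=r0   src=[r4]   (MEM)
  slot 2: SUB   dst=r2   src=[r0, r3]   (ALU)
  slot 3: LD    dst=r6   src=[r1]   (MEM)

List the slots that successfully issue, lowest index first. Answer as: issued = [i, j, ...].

issued = [0, 1]

  0. MUL→r5 ⇒ go  {3A/0Mu/1Ld/1B | 6r 1w}
  1. MEM→r0 ⇒ go  {3A/0Mu/0Ld/1B | 5r 0w}
  2. ALU→r2 ⇒ no(WR_PORT)  {3A/0Mu/0Ld/1B | 5r 0w}
  3. MEM→r6 ⇒ no(FU)  {3A/0Mu/0Ld/1B | 5r 0w}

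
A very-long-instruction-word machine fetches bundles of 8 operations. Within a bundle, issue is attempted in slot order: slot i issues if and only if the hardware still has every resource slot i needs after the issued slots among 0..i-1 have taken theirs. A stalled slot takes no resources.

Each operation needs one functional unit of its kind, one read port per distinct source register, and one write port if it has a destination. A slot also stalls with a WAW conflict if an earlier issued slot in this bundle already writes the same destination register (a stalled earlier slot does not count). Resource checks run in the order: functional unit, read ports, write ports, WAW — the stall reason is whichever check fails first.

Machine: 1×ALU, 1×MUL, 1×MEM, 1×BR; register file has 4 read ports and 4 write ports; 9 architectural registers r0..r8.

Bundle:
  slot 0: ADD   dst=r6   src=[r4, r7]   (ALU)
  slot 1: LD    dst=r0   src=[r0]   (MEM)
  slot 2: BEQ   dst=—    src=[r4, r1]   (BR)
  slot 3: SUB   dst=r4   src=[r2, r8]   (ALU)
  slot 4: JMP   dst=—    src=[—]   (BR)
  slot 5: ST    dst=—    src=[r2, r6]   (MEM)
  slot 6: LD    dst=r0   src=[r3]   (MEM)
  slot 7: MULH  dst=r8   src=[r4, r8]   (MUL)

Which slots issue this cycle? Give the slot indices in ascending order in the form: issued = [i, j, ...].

issued = [0, 1, 4]

#0 ALU src=r4,r7 dispatched  <A:0 Mu:1 Ld:1 B:1 rd:2 wr:3>
#1 MEM src=r0 dispatched  <A:0 Mu:1 Ld:0 B:1 rd:1 wr:2>
#2 BR src=r4,r1 held:RD_PORT  <A:0 Mu:1 Ld:0 B:1 rd:1 wr:2>
#3 ALU src=r2,r8 held:FU  <A:0 Mu:1 Ld:0 B:1 rd:1 wr:2>
#4 BR src=- dispatched  <A:0 Mu:1 Ld:0 B:0 rd:1 wr:2>
#5 MEM src=r2,r6 held:FU  <A:0 Mu:1 Ld:0 B:0 rd:1 wr:2>
#6 MEM src=r3 held:FU  <A:0 Mu:1 Ld:0 B:0 rd:1 wr:2>
#7 MUL src=r4,r8 held:RD_PORT  <A:0 Mu:1 Ld:0 B:0 rd:1 wr:2>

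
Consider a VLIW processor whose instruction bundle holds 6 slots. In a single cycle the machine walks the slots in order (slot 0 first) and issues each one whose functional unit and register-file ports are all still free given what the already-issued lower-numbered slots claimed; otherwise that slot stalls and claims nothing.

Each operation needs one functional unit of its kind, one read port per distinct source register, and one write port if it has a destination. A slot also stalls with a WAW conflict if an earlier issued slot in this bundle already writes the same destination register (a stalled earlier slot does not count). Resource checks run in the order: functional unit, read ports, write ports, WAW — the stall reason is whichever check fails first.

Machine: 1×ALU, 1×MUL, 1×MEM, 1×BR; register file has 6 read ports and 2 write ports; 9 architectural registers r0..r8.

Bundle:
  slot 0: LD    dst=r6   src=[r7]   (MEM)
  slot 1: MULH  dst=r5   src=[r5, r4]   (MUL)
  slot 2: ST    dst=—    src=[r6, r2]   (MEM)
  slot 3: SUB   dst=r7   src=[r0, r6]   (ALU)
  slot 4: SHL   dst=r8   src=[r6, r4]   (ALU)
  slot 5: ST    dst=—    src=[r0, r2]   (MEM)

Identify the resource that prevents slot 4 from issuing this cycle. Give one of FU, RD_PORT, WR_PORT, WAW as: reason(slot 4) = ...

reason(slot 4) = WR_PORT

(0) want 1×MEM +1rd +1wr — yes → AL1|MU1|ME0|BR1|rd5|wr1
(1) want 1×MUL +2rd +1wr — yes → AL1|MU0|ME0|BR1|rd3|wr0
(2) want 1×MEM +2rd +0wr — FU → AL1|MU0|ME0|BR1|rd3|wr0
(3) want 1×ALU +2rd +1wr — WR_PORT → AL1|MU0|ME0|BR1|rd3|wr0
(4) want 1×ALU +2rd +1wr — WR_PORT → AL1|MU0|ME0|BR1|rd3|wr0
(5) want 1×MEM +2rd +0wr — FU → AL1|MU0|ME0|BR1|rd3|wr0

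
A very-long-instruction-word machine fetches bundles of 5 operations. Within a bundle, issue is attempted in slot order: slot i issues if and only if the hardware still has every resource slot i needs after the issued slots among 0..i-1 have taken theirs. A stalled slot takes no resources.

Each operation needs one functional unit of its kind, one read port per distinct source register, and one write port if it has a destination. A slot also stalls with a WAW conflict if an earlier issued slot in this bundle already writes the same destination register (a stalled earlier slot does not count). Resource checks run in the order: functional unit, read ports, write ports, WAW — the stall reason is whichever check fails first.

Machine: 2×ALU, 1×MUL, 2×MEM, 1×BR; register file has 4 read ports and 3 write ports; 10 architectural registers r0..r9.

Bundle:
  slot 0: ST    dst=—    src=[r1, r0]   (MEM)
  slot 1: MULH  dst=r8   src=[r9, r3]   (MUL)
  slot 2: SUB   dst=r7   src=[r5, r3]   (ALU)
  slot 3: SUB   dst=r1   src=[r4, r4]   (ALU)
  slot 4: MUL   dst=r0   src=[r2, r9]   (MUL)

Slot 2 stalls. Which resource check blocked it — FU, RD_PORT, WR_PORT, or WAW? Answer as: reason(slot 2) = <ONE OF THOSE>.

[0] MEM needs rd=2 wr=0: ok; after: ALU=2 MUL=1 MEM=1 BR=1, R=2, W=3
[1] MUL needs rd=2 wr=1: ok; after: ALU=2 MUL=0 MEM=1 BR=1, R=0, W=2
[2] ALU needs rd=2 wr=1: RD_PORT; after: ALU=2 MUL=0 MEM=1 BR=1, R=0, W=2
[3] ALU needs rd=1 wr=1: RD_PORT; after: ALU=2 MUL=0 MEM=1 BR=1, R=0, W=2
[4] MUL needs rd=2 wr=1: FU; after: ALU=2 MUL=0 MEM=1 BR=1, R=0, W=2

reason(slot 2) = RD_PORT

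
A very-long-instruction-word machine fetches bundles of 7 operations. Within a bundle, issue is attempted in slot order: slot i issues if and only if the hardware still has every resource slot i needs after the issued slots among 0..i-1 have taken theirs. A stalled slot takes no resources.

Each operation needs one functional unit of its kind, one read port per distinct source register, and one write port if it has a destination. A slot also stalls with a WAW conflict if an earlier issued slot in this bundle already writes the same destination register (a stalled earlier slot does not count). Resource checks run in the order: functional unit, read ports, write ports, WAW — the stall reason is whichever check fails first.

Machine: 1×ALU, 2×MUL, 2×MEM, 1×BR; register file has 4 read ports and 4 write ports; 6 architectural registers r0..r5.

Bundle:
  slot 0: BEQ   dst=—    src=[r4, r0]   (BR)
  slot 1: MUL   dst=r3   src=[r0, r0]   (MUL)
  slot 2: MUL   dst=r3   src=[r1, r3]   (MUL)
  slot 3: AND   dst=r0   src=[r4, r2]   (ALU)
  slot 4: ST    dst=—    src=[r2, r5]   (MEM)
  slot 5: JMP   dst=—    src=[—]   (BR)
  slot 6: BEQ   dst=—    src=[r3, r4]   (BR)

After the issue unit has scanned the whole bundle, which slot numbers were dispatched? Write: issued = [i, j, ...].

slot 0 (BR): ISSUE — free A1,Mu2,Ld2,B0 rp2 wp4
slot 1 (MUL): ISSUE — free A1,Mu1,Ld2,B0 rp1 wp3
slot 2 (MUL): stall RD_PORT — free A1,Mu1,Ld2,B0 rp1 wp3
slot 3 (ALU): stall RD_PORT — free A1,Mu1,Ld2,B0 rp1 wp3
slot 4 (MEM): stall RD_PORT — free A1,Mu1,Ld2,B0 rp1 wp3
slot 5 (BR): stall FU — free A1,Mu1,Ld2,B0 rp1 wp3
slot 6 (BR): stall FU — free A1,Mu1,Ld2,B0 rp1 wp3

issued = [0, 1]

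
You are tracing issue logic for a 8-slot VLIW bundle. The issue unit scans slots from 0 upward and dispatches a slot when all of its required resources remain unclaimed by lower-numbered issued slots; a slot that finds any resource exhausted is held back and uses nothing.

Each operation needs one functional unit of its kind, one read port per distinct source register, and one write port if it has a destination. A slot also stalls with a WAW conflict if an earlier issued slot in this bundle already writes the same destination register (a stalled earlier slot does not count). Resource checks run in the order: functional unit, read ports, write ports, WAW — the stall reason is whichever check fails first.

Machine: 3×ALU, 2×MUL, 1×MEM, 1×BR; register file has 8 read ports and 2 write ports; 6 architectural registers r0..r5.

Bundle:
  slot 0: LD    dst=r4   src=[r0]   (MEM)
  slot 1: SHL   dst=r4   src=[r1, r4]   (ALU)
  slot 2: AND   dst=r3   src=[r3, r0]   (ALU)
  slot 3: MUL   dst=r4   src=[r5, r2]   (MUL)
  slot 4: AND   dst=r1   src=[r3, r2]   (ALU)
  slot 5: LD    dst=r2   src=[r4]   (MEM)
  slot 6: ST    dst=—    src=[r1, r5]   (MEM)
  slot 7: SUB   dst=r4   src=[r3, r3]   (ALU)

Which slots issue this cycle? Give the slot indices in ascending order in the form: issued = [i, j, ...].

issued = [0, 2]

slot 0 (MEM): ISSUE — free A3,Mu2,Ld0,B1 rp7 wp1
slot 1 (ALU): stall WAW — free A3,Mu2,Ld0,B1 rp7 wp1
slot 2 (ALU): ISSUE — free A2,Mu2,Ld0,B1 rp5 wp0
slot 3 (MUL): stall WR_PORT — free A2,Mu2,Ld0,B1 rp5 wp0
slot 4 (ALU): stall WR_PORT — free A2,Mu2,Ld0,B1 rp5 wp0
slot 5 (MEM): stall FU — free A2,Mu2,Ld0,B1 rp5 wp0
slot 6 (MEM): stall FU — free A2,Mu2,Ld0,B1 rp5 wp0
slot 7 (ALU): stall WR_PORT — free A2,Mu2,Ld0,B1 rp5 wp0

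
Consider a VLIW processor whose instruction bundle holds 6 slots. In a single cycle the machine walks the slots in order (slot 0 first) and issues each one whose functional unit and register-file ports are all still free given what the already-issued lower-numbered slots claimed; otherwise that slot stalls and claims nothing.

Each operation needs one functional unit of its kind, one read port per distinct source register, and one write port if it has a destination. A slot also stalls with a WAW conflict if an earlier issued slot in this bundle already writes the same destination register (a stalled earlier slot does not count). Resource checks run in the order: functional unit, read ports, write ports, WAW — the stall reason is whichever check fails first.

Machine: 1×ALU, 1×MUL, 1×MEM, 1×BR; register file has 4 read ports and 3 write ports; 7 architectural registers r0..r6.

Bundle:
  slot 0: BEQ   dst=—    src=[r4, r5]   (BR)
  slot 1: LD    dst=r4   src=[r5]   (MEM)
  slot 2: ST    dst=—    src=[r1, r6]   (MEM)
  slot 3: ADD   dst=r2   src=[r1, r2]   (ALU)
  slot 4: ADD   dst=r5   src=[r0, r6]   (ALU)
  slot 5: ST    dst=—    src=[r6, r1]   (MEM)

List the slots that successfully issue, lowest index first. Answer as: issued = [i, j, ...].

slot 0 (BR): ISSUE — free A1,Mu1,Ld1,B0 rp2 wp3
slot 1 (MEM): ISSUE — free A1,Mu1,Ld0,B0 rp1 wp2
slot 2 (MEM): stall FU — free A1,Mu1,Ld0,B0 rp1 wp2
slot 3 (ALU): stall RD_PORT — free A1,Mu1,Ld0,B0 rp1 wp2
slot 4 (ALU): stall RD_PORT — free A1,Mu1,Ld0,B0 rp1 wp2
slot 5 (MEM): stall FU — free A1,Mu1,Ld0,B0 rp1 wp2

issued = [0, 1]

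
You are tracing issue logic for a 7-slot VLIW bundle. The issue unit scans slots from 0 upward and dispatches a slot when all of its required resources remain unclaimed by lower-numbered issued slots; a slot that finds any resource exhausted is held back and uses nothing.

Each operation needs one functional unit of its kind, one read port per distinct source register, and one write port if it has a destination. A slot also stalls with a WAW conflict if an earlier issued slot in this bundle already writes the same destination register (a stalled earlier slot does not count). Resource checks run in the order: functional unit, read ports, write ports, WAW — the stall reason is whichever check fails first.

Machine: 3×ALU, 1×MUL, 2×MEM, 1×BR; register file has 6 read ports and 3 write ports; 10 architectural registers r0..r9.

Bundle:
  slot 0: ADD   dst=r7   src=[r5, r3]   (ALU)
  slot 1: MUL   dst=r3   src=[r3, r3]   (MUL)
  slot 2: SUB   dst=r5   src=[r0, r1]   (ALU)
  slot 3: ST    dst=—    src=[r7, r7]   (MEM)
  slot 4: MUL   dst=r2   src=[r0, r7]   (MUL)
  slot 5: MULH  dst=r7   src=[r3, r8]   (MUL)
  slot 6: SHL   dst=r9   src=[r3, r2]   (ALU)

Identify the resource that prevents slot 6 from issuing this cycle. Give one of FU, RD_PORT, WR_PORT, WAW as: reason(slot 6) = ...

reason(slot 6) = RD_PORT

(0) want 1×ALU +2rd +1wr — yes → AL2|MU1|ME2|BR1|rd4|wr2
(1) want 1×MUL +1rd +1wr — yes → AL2|MU0|ME2|BR1|rd3|wr1
(2) want 1×ALU +2rd +1wr — yes → AL1|MU0|ME2|BR1|rd1|wr0
(3) want 1×MEM +1rd +0wr — yes → AL1|MU0|ME1|BR1|rd0|wr0
(4) want 1×MUL +2rd +1wr — FU → AL1|MU0|ME1|BR1|rd0|wr0
(5) want 1×MUL +2rd +1wr — FU → AL1|MU0|ME1|BR1|rd0|wr0
(6) want 1×ALU +2rd +1wr — RD_PORT → AL1|MU0|ME1|BR1|rd0|wr0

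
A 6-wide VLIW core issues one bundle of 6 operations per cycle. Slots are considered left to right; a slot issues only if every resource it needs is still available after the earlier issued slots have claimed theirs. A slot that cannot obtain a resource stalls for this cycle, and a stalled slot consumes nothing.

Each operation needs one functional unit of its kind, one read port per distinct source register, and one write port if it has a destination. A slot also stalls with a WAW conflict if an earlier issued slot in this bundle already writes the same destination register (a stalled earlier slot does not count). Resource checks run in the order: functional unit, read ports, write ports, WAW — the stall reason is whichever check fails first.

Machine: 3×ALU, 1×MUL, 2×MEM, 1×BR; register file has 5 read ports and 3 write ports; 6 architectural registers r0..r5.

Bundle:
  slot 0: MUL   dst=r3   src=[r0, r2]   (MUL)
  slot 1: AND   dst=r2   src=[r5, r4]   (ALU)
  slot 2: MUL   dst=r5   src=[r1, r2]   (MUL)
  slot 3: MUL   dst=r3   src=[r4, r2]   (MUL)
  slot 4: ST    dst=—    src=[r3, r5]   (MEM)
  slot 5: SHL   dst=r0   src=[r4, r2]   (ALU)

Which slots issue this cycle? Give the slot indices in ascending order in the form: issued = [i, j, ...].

issued = [0, 1]

  0. MUL→r3 ⇒ go  {3A/0Mu/2Ld/1B | 3r 2w}
  1. ALU→r2 ⇒ go  {2A/0Mu/2Ld/1B | 1r 1w}
  2. MUL→r5 ⇒ no(FU)  {2A/0Mu/2Ld/1B | 1r 1w}
  3. MUL→r3 ⇒ no(FU)  {2A/0Mu/2Ld/1B | 1r 1w}
  4. MEM ⇒ no(RD_PORT)  {2A/0Mu/2Ld/1B | 1r 1w}
  5. ALU→r0 ⇒ no(RD_PORT)  {2A/0Mu/2Ld/1B | 1r 1w}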